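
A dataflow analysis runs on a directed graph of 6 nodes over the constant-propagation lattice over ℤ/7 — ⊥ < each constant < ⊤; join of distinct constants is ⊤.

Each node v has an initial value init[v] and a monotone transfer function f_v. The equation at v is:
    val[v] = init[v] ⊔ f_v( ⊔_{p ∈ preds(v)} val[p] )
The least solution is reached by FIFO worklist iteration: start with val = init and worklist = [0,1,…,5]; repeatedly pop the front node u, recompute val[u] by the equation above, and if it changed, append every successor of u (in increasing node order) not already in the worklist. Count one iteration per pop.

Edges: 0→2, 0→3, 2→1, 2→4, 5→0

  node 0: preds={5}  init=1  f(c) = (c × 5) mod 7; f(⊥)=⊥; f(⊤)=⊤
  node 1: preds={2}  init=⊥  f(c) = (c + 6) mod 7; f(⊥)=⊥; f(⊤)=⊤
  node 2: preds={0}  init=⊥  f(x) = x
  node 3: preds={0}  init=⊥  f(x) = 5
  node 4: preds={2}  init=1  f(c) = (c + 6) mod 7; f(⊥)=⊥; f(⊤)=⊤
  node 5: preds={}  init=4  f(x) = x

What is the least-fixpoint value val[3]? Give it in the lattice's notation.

Trace (7 dequeues):
  [1] u=0 | in 4 | out ⊤ | prev 1 | push {}
  [2] u=1 | in ⊥ | out ⊥ | ==
  [3] u=2 | in ⊤ | out ⊤ | prev ⊥ | push {1}
  [4] u=3 | in ⊤ | out 5 | prev ⊥ | push {}
  [5] u=4 | in ⊤ | out ⊤ | prev 1 | push {}
  [6] u=5 | in ⊥ | out 4 | ==
  [7] u=1 | in ⊤ | out ⊤ | prev ⊥ | push {}

Converged values:
  [0] ⊤
  [1] ⊤
  [2] ⊤
  [3] 5
  [4] ⊤
  [5] 4

5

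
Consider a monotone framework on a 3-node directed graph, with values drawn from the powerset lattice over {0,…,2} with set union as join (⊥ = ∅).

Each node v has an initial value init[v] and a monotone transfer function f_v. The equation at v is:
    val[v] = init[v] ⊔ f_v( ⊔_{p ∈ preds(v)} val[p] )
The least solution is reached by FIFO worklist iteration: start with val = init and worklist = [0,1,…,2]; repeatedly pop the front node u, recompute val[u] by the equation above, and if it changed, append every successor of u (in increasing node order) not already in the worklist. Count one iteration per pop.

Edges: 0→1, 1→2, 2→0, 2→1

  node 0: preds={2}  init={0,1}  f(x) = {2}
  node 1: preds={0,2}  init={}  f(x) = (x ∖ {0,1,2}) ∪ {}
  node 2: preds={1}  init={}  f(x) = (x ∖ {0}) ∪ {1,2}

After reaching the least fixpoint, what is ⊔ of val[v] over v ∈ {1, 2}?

Iteration log — 5 steps:
  step 1. node 0  ⊔preds={}  new={0,1,2}  old={0,1}  +wl: 
  step 2. node 1  ⊔preds={0,1,2}  new={}  stable
  step 3. node 2  ⊔preds={}  new={1,2}  old={}  +wl: 0,1
  step 4. node 0  ⊔preds={1,2}  new={0,1,2}  stable
  step 5. node 1  ⊔preds={0,1,2}  new={}  stable

Least fixpoint reached:
  node 0: {0,1,2}
  node 1: {}
  node 2: {1,2}

{1,2}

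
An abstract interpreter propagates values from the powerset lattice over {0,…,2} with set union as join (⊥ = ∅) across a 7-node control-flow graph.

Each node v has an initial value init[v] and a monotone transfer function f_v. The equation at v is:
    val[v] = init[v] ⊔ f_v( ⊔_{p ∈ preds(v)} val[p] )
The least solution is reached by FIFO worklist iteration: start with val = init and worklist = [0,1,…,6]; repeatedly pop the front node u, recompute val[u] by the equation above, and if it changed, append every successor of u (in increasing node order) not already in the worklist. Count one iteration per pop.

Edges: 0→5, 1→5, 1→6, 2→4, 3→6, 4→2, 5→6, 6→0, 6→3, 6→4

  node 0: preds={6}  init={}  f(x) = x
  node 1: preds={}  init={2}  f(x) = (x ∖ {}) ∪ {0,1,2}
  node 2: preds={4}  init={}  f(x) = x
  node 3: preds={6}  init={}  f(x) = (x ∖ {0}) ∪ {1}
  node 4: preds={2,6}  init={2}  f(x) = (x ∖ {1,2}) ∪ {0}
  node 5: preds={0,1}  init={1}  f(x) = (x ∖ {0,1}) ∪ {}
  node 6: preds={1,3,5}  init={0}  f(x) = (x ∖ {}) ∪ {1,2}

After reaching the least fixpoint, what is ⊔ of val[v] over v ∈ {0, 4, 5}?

{0,1,2}

Worklist (13 pops):
  #1 pop 0: in={0} → {0} (was {}); enqueue []
  #2 pop 1: in={} → {0,1,2} (was {2}); enqueue []
  #3 pop 2: in={2} → {2} (was {}); enqueue []
  #4 pop 3: in={0} → {1} (was {}); enqueue []
  #5 pop 4: in={0,2} → {0,2} (was {2}); enqueue [2]
  #6 pop 5: in={0,1,2} → {1,2} (was {1}); enqueue []
  #7 pop 6: in={0,1,2} → {0,1,2} (was {0}); enqueue [0,3,4]
  #8 pop 2: in={0,2} → {0,2} (was {2}); enqueue []
  #9 pop 0: in={0,1,2} → {0,1,2} (was {0}); enqueue [5]
  #10 pop 3: in={0,1,2} → {1,2} (was {1}); enqueue [6]
  #11 pop 4: in={0,1,2} → {0,2} (no change)
  #12 pop 5: in={0,1,2} → {1,2} (no change)
  #13 pop 6: in={0,1,2} → {0,1,2} (no change)

Fixpoint:
  val[0] = {0,1,2}
  val[1] = {0,1,2}
  val[2] = {0,2}
  val[3] = {1,2}
  val[4] = {0,2}
  val[5] = {1,2}
  val[6] = {0,1,2}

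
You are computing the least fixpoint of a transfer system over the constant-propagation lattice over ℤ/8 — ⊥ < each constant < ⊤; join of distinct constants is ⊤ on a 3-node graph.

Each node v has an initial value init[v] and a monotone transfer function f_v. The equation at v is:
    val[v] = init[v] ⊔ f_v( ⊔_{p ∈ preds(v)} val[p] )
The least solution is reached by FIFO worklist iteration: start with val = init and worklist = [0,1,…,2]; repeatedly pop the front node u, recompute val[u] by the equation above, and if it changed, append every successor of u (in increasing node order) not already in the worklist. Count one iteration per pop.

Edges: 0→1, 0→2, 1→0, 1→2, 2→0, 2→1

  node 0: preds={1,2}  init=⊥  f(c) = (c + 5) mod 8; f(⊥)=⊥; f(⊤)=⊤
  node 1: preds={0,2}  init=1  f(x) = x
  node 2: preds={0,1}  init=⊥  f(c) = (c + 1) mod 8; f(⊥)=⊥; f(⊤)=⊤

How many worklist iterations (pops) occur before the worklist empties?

Worklist (6 pops):
  #1 pop 0: in=1 → 6 (was ⊥); enqueue []
  #2 pop 1: in=6 → ⊤ (was 1); enqueue [0]
  #3 pop 2: in=⊤ → ⊤ (was ⊥); enqueue [1]
  #4 pop 0: in=⊤ → ⊤ (was 6); enqueue [2]
  #5 pop 1: in=⊤ → ⊤ (no change)
  #6 pop 2: in=⊤ → ⊤ (no change)

Fixpoint:
  val[0] = ⊤
  val[1] = ⊤
  val[2] = ⊤

6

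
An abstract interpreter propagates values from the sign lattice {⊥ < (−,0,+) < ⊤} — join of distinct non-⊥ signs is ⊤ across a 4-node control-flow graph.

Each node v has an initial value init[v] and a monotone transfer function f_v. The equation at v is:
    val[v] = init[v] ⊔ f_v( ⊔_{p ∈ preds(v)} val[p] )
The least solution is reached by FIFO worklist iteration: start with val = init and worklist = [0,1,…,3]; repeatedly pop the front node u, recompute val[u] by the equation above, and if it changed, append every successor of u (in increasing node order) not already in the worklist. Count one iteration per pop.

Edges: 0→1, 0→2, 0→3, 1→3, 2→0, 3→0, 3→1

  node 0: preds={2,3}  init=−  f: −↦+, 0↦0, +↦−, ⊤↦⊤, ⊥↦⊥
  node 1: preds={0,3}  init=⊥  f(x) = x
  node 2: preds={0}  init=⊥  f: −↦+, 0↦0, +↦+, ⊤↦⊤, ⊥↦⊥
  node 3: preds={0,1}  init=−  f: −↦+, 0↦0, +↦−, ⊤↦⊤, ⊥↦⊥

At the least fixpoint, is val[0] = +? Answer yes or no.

no

Iteration log — 6 steps:
  step 1. node 0  ⊔preds=−  new=⊤  old=−  +wl: 
  step 2. node 1  ⊔preds=⊤  new=⊤  old=⊥  +wl: 
  step 3. node 2  ⊔preds=⊤  new=⊤  old=⊥  +wl: 0
  step 4. node 3  ⊔preds=⊤  new=⊤  old=−  +wl: 1
  step 5. node 0  ⊔preds=⊤  new=⊤  stable
  step 6. node 1  ⊔preds=⊤  new=⊤  stable

Least fixpoint reached:
  node 0: ⊤
  node 1: ⊤
  node 2: ⊤
  node 3: ⊤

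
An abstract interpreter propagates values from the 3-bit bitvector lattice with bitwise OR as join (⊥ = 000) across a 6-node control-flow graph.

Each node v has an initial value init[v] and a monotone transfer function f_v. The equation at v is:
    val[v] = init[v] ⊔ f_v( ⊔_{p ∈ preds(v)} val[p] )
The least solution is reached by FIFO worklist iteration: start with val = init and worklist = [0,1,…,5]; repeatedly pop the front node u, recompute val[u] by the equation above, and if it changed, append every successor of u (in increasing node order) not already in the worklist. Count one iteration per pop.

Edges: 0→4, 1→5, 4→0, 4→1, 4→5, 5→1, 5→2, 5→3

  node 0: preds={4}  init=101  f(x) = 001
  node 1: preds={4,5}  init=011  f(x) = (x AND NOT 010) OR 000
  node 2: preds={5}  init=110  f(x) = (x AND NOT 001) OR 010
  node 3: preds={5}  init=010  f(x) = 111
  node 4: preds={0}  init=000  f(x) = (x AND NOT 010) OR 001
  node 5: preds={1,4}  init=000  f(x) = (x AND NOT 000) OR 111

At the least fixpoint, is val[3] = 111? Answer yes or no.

yes

Worklist (11 pops):
  #1 pop 0: in=000 → 101 (no change)
  #2 pop 1: in=000 → 011 (no change)
  #3 pop 2: in=000 → 110 (no change)
  #4 pop 3: in=000 → 111 (was 010); enqueue []
  #5 pop 4: in=101 → 101 (was 000); enqueue [0,1]
  #6 pop 5: in=111 → 111 (was 000); enqueue [2,3]
  #7 pop 0: in=101 → 101 (no change)
  #8 pop 1: in=111 → 111 (was 011); enqueue [5]
  #9 pop 2: in=111 → 110 (no change)
  #10 pop 3: in=111 → 111 (no change)
  #11 pop 5: in=111 → 111 (no change)

Fixpoint:
  val[0] = 101
  val[1] = 111
  val[2] = 110
  val[3] = 111
  val[4] = 101
  val[5] = 111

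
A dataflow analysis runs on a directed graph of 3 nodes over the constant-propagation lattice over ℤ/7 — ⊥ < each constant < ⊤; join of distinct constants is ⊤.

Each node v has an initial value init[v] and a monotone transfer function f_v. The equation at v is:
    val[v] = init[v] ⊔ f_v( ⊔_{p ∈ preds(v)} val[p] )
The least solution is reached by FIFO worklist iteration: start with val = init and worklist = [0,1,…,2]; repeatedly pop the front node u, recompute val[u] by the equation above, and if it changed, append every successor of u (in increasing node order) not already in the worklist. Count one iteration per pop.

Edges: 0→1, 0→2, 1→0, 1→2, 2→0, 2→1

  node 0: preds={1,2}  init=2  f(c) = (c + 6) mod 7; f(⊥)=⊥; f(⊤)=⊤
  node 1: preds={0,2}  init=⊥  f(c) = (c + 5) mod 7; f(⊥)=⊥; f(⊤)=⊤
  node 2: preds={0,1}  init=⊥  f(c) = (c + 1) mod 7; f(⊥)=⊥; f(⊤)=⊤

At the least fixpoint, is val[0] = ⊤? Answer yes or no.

yes

Worklist (7 pops):
  #1 pop 0: in=⊥ → 2 (no change)
  #2 pop 1: in=2 → 0 (was ⊥); enqueue [0]
  #3 pop 2: in=⊤ → ⊤ (was ⊥); enqueue [1]
  #4 pop 0: in=⊤ → ⊤ (was 2); enqueue [2]
  #5 pop 1: in=⊤ → ⊤ (was 0); enqueue [0]
  #6 pop 2: in=⊤ → ⊤ (no change)
  #7 pop 0: in=⊤ → ⊤ (no change)

Fixpoint:
  val[0] = ⊤
  val[1] = ⊤
  val[2] = ⊤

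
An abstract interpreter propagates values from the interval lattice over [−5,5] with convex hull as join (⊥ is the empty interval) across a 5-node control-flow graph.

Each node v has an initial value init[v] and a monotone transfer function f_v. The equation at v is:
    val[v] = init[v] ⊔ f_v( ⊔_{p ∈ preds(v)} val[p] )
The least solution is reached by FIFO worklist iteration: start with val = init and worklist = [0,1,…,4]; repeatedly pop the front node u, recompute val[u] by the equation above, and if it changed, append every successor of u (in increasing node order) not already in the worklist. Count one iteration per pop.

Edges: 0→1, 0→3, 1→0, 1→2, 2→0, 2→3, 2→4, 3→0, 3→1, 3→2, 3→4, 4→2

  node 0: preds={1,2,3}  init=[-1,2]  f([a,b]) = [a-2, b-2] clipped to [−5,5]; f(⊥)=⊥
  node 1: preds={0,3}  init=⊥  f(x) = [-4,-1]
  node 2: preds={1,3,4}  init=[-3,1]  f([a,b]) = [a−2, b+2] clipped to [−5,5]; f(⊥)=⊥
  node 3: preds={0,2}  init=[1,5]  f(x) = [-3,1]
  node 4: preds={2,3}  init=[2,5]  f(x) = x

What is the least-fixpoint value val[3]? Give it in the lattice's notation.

Worklist (8 pops):
  #1 pop 0: in=[-3,5] → [-5,3] (was [-1,2]); enqueue []
  #2 pop 1: in=[-5,5] → [-4,-1] (was ⊥); enqueue [0]
  #3 pop 2: in=[-4,5] → [-5,5] (was [-3,1]); enqueue []
  #4 pop 3: in=[-5,5] → [-3,5] (was [1,5]); enqueue [1,2]
  #5 pop 4: in=[-5,5] → [-5,5] (was [2,5]); enqueue []
  #6 pop 0: in=[-5,5] → [-5,3] (no change)
  #7 pop 1: in=[-5,5] → [-4,-1] (no change)
  #8 pop 2: in=[-5,5] → [-5,5] (no change)

Fixpoint:
  val[0] = [-5,3]
  val[1] = [-4,-1]
  val[2] = [-5,5]
  val[3] = [-3,5]
  val[4] = [-5,5]

[-3,5]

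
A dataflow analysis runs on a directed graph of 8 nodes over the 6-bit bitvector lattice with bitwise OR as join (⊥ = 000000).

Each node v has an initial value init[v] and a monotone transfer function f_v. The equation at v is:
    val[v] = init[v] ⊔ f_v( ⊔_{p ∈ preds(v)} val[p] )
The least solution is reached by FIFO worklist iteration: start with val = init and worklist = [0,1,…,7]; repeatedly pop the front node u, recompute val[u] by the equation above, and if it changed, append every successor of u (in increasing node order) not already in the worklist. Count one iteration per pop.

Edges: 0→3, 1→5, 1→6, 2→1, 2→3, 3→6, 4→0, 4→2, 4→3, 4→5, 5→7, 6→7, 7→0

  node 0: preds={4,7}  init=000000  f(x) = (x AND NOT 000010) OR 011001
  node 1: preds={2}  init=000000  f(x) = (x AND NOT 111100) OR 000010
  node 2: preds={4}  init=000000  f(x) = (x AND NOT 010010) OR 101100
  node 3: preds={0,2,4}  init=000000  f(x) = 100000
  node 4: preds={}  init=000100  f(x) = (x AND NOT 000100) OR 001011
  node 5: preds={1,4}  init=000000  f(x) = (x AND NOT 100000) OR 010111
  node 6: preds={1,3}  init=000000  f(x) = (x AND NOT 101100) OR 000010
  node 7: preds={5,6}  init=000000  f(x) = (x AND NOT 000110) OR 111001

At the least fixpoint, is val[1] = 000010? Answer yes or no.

no

Worklist (16 pops):
  #1 pop 0: in=000100 → 011101 (was 000000); enqueue []
  #2 pop 1: in=000000 → 000010 (was 000000); enqueue []
  #3 pop 2: in=000100 → 101100 (was 000000); enqueue [1]
  #4 pop 3: in=111101 → 100000 (was 000000); enqueue []
  #5 pop 4: in=000000 → 001111 (was 000100); enqueue [0,2,3]
  #6 pop 5: in=001111 → 011111 (was 000000); enqueue []
  #7 pop 6: in=100010 → 000010 (was 000000); enqueue []
  #8 pop 7: in=011111 → 111001 (was 000000); enqueue []
  #9 pop 1: in=101100 → 000010 (no change)
  #10 pop 0: in=111111 → 111101 (was 011101); enqueue []
  #11 pop 2: in=001111 → 101101 (was 101100); enqueue [1]
  #12 pop 3: in=111111 → 100000 (no change)
  #13 pop 1: in=101101 → 000011 (was 000010); enqueue [5,6]
  #14 pop 5: in=001111 → 011111 (no change)
  #15 pop 6: in=100011 → 000011 (was 000010); enqueue [7]
  #16 pop 7: in=011111 → 111001 (no change)

Fixpoint:
  val[0] = 111101
  val[1] = 000011
  val[2] = 101101
  val[3] = 100000
  val[4] = 001111
  val[5] = 011111
  val[6] = 000011
  val[7] = 111001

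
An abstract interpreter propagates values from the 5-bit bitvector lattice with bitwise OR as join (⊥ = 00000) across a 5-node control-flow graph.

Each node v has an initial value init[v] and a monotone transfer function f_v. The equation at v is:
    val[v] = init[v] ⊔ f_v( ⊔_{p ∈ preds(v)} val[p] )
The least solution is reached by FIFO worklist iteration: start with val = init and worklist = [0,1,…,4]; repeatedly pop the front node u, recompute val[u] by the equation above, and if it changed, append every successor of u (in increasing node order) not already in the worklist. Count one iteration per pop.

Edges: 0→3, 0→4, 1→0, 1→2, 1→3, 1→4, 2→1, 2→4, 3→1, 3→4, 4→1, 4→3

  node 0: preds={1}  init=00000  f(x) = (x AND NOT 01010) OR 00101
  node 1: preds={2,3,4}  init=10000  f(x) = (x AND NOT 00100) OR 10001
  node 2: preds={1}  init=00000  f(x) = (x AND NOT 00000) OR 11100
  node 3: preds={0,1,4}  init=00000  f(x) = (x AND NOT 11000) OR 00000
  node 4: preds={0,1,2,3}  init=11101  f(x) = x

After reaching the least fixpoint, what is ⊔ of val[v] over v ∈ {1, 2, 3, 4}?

11101

Iteration log — 7 steps:
  step 1. node 0  ⊔preds=10000  new=10101  old=00000  +wl: 
  step 2. node 1  ⊔preds=11101  new=11001  old=10000  +wl: 0
  step 3. node 2  ⊔preds=11001  new=11101  old=00000  +wl: 1
  step 4. node 3  ⊔preds=11101  new=00101  old=00000  +wl: 
  step 5. node 4  ⊔preds=11101  new=11101  stable
  step 6. node 0  ⊔preds=11001  new=10101  stable
  step 7. node 1  ⊔preds=11101  new=11001  stable

Least fixpoint reached:
  node 0: 10101
  node 1: 11001
  node 2: 11101
  node 3: 00101
  node 4: 11101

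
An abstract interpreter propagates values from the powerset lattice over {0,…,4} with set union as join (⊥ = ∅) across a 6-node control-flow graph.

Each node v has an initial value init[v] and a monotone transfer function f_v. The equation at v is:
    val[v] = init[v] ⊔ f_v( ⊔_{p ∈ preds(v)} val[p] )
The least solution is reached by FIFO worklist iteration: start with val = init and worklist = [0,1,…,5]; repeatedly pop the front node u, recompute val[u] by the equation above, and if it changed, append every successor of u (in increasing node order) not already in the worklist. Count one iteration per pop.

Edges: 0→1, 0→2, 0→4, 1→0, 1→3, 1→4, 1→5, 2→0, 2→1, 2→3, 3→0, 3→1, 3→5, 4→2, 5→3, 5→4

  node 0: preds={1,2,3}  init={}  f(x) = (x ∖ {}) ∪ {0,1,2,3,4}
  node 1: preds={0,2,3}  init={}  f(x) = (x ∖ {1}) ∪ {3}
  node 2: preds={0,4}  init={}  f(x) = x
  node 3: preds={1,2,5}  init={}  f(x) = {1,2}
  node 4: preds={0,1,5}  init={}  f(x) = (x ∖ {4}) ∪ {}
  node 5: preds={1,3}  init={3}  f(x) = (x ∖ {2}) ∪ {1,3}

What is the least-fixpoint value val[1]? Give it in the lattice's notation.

Trace (11 dequeues):
  [1] u=0 | in {} | out {0,1,2,3,4} | prev {} | push {}
  [2] u=1 | in {0,1,2,3,4} | out {0,2,3,4} | prev {} | push {0}
  [3] u=2 | in {0,1,2,3,4} | out {0,1,2,3,4} | prev {} | push {1}
  [4] u=3 | in {0,1,2,3,4} | out {1,2} | prev {} | push {}
  [5] u=4 | in {0,1,2,3,4} | out {0,1,2,3} | prev {} | push {2}
  [6] u=5 | in {0,1,2,3,4} | out {0,1,3,4} | prev {3} | push {3,4}
  [7] u=0 | in {0,1,2,3,4} | out {0,1,2,3,4} | ==
  [8] u=1 | in {0,1,2,3,4} | out {0,2,3,4} | ==
  [9] u=2 | in {0,1,2,3,4} | out {0,1,2,3,4} | ==
  [10] u=3 | in {0,1,2,3,4} | out {1,2} | ==
  [11] u=4 | in {0,1,2,3,4} | out {0,1,2,3} | ==

Converged values:
  [0] {0,1,2,3,4}
  [1] {0,2,3,4}
  [2] {0,1,2,3,4}
  [3] {1,2}
  [4] {0,1,2,3}
  [5] {0,1,3,4}

{0,2,3,4}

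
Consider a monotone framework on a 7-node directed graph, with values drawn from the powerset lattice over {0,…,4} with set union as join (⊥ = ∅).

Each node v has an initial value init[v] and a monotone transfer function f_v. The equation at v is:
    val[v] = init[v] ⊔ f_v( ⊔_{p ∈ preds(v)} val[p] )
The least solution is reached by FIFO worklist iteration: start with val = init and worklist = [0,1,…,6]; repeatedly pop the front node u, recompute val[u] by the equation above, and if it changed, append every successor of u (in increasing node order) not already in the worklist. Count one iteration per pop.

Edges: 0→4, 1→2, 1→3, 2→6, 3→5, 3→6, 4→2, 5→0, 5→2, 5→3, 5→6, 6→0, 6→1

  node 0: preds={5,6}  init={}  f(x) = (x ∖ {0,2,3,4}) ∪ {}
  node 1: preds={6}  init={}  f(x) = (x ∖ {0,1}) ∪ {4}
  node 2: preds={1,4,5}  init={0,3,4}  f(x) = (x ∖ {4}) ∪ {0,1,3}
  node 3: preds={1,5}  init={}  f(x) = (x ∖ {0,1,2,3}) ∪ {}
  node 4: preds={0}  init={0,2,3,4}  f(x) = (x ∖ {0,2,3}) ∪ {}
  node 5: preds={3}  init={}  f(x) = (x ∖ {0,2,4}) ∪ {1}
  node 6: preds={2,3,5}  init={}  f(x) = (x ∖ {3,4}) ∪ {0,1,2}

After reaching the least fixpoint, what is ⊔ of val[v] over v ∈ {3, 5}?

Iteration log — 14 steps:
  step 1. node 0  ⊔preds={}  new={}  stable
  step 2. node 1  ⊔preds={}  new={4}  old={}  +wl: 
  step 3. node 2  ⊔preds={0,2,3,4}  new={0,1,2,3,4}  old={0,3,4}  +wl: 
  step 4. node 3  ⊔preds={4}  new={4}  old={}  +wl: 
  step 5. node 4  ⊔preds={}  new={0,2,3,4}  stable
  step 6. node 5  ⊔preds={4}  new={1}  old={}  +wl: 0,2,3
  step 7. node 6  ⊔preds={0,1,2,3,4}  new={0,1,2}  old={}  +wl: 1
  step 8. node 0  ⊔preds={0,1,2}  new={1}  old={}  +wl: 4
  step 9. node 2  ⊔preds={0,1,2,3,4}  new={0,1,2,3,4}  stable
  step 10. node 3  ⊔preds={1,4}  new={4}  stable
  step 11. node 1  ⊔preds={0,1,2}  new={2,4}  old={4}  +wl: 2,3
  step 12. node 4  ⊔preds={1}  new={0,1,2,3,4}  old={0,2,3,4}  +wl: 
  step 13. node 2  ⊔preds={0,1,2,3,4}  new={0,1,2,3,4}  stable
  step 14. node 3  ⊔preds={1,2,4}  new={4}  stable

Least fixpoint reached:
  node 0: {1}
  node 1: {2,4}
  node 2: {0,1,2,3,4}
  node 3: {4}
  node 4: {0,1,2,3,4}
  node 5: {1}
  node 6: {0,1,2}

{1,4}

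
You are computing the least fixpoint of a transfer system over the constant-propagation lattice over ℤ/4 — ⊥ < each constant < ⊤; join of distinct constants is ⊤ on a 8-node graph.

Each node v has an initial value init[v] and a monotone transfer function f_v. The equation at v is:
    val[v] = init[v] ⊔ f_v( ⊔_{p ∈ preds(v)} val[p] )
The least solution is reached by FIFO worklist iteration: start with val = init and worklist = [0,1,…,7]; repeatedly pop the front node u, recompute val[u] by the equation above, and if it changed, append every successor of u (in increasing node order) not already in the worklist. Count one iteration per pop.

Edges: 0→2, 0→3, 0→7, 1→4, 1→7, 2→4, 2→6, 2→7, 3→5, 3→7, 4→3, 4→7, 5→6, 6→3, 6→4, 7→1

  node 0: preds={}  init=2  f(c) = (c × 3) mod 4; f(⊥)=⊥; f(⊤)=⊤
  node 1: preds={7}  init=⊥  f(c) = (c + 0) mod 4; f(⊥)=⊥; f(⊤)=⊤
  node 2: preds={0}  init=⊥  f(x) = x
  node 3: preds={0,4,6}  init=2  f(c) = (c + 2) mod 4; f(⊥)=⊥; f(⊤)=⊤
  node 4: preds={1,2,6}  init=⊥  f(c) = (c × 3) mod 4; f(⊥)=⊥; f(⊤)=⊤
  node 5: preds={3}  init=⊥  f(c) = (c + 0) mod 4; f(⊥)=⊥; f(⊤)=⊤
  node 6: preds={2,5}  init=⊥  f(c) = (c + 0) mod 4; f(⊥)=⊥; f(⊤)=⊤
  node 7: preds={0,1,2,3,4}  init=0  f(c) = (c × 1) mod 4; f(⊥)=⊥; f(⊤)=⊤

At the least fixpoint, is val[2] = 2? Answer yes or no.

yes

Worklist (13 pops):
  #1 pop 0: in=⊥ → 2 (no change)
  #2 pop 1: in=0 → 0 (was ⊥); enqueue []
  #3 pop 2: in=2 → 2 (was ⊥); enqueue []
  #4 pop 3: in=2 → ⊤ (was 2); enqueue []
  #5 pop 4: in=⊤ → ⊤ (was ⊥); enqueue [3]
  #6 pop 5: in=⊤ → ⊤ (was ⊥); enqueue []
  #7 pop 6: in=⊤ → ⊤ (was ⊥); enqueue [4]
  #8 pop 7: in=⊤ → ⊤ (was 0); enqueue [1]
  #9 pop 3: in=⊤ → ⊤ (no change)
  #10 pop 4: in=⊤ → ⊤ (no change)
  #11 pop 1: in=⊤ → ⊤ (was 0); enqueue [4,7]
  #12 pop 4: in=⊤ → ⊤ (no change)
  #13 pop 7: in=⊤ → ⊤ (no change)

Fixpoint:
  val[0] = 2
  val[1] = ⊤
  val[2] = 2
  val[3] = ⊤
  val[4] = ⊤
  val[5] = ⊤
  val[6] = ⊤
  val[7] = ⊤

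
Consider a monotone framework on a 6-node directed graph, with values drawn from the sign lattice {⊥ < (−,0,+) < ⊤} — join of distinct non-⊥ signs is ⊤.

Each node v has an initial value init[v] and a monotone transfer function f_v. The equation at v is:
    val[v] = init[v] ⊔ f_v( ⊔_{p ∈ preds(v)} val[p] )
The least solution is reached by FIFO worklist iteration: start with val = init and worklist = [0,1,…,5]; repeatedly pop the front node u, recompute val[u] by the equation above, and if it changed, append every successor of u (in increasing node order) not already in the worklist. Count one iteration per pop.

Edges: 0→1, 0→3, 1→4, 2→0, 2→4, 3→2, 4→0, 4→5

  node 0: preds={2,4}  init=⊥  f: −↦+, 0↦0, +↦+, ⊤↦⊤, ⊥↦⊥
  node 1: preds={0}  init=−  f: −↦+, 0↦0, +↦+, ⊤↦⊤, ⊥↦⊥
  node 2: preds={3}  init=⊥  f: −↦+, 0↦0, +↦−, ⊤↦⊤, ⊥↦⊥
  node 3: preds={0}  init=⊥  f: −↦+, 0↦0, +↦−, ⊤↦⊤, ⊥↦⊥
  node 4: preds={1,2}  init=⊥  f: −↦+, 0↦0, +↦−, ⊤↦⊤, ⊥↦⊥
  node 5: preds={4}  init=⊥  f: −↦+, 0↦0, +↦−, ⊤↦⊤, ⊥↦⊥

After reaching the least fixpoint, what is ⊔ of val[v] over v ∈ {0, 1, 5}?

⊤

Worklist (19 pops):
  #1 pop 0: in=⊥ → ⊥ (no change)
  #2 pop 1: in=⊥ → − (no change)
  #3 pop 2: in=⊥ → ⊥ (no change)
  #4 pop 3: in=⊥ → ⊥ (no change)
  #5 pop 4: in=− → + (was ⊥); enqueue [0]
  #6 pop 5: in=+ → − (was ⊥); enqueue []
  #7 pop 0: in=+ → + (was ⊥); enqueue [1,3]
  #8 pop 1: in=+ → ⊤ (was −); enqueue [4]
  #9 pop 3: in=+ → − (was ⊥); enqueue [2]
  #10 pop 4: in=⊤ → ⊤ (was +); enqueue [0,5]
  #11 pop 2: in=− → + (was ⊥); enqueue [4]
  #12 pop 0: in=⊤ → ⊤ (was +); enqueue [1,3]
  #13 pop 5: in=⊤ → ⊤ (was −); enqueue []
  #14 pop 4: in=⊤ → ⊤ (no change)
  #15 pop 1: in=⊤ → ⊤ (no change)
  #16 pop 3: in=⊤ → ⊤ (was −); enqueue [2]
  #17 pop 2: in=⊤ → ⊤ (was +); enqueue [0,4]
  #18 pop 0: in=⊤ → ⊤ (no change)
  #19 pop 4: in=⊤ → ⊤ (no change)

Fixpoint:
  val[0] = ⊤
  val[1] = ⊤
  val[2] = ⊤
  val[3] = ⊤
  val[4] = ⊤
  val[5] = ⊤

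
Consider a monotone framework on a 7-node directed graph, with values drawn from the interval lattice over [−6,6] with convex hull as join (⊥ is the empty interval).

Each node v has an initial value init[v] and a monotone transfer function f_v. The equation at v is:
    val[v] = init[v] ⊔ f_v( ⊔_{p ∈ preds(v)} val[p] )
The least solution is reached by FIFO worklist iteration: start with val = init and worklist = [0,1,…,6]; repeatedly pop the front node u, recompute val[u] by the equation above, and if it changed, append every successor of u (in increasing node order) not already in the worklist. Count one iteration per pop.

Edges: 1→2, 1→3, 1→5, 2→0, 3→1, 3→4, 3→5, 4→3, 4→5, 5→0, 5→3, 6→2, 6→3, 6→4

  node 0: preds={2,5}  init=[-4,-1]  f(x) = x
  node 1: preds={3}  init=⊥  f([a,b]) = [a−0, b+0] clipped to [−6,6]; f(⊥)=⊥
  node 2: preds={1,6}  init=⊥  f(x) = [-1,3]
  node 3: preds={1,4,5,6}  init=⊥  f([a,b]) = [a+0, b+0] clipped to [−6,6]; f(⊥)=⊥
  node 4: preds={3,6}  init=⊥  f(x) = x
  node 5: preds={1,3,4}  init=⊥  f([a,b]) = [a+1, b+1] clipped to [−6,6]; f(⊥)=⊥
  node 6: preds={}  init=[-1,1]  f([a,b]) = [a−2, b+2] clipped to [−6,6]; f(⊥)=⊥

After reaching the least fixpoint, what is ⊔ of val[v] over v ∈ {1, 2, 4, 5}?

[-1,6]

Worklist (41 pops):
  #1 pop 0: in=⊥ → [-4,-1] (no change)
  #2 pop 1: in=⊥ → ⊥ (no change)
  #3 pop 2: in=[-1,1] → [-1,3] (was ⊥); enqueue [0]
  #4 pop 3: in=[-1,1] → [-1,1] (was ⊥); enqueue [1]
  #5 pop 4: in=[-1,1] → [-1,1] (was ⊥); enqueue [3]
  #6 pop 5: in=[-1,1] → [0,2] (was ⊥); enqueue []
  #7 pop 6: in=⊥ → [-1,1] (no change)
  #8 pop 0: in=[-1,3] → [-4,3] (was [-4,-1]); enqueue []
  #9 pop 1: in=[-1,1] → [-1,1] (was ⊥); enqueue [2,5]
  #10 pop 3: in=[-1,2] → [-1,2] (was [-1,1]); enqueue [1,4]
  #11 pop 2: in=[-1,1] → [-1,3] (no change)
  #12 pop 5: in=[-1,2] → [0,3] (was [0,2]); enqueue [0,3]
  #13 pop 1: in=[-1,2] → [-1,2] (was [-1,1]); enqueue [2,5]
  #14 pop 4: in=[-1,2] → [-1,2] (was [-1,1]); enqueue []
  #15 pop 0: in=[-1,3] → [-4,3] (no change)
  #16 pop 3: in=[-1,3] → [-1,3] (was [-1,2]); enqueue [1,4]
  #17 pop 2: in=[-1,2] → [-1,3] (no change)
  #18 pop 5: in=[-1,3] → [0,4] (was [0,3]); enqueue [0,3]
  #19 pop 1: in=[-1,3] → [-1,3] (was [-1,2]); enqueue [2,5]
  #20 pop 4: in=[-1,3] → [-1,3] (was [-1,2]); enqueue []
  #21 pop 0: in=[-1,4] → [-4,4] (was [-4,3]); enqueue []
  #22 pop 3: in=[-1,4] → [-1,4] (was [-1,3]); enqueue [1,4]
  #23 pop 2: in=[-1,3] → [-1,3] (no change)
  #24 pop 5: in=[-1,4] → [0,5] (was [0,4]); enqueue [0,3]
  #25 pop 1: in=[-1,4] → [-1,4] (was [-1,3]); enqueue [2,5]
  #26 pop 4: in=[-1,4] → [-1,4] (was [-1,3]); enqueue []
  #27 pop 0: in=[-1,5] → [-4,5] (was [-4,4]); enqueue []
  #28 pop 3: in=[-1,5] → [-1,5] (was [-1,4]); enqueue [1,4]
  #29 pop 2: in=[-1,4] → [-1,3] (no change)
  #30 pop 5: in=[-1,5] → [0,6] (was [0,5]); enqueue [0,3]
  #31 pop 1: in=[-1,5] → [-1,5] (was [-1,4]); enqueue [2,5]
  #32 pop 4: in=[-1,5] → [-1,5] (was [-1,4]); enqueue []
  #33 pop 0: in=[-1,6] → [-4,6] (was [-4,5]); enqueue []
  #34 pop 3: in=[-1,6] → [-1,6] (was [-1,5]); enqueue [1,4]
  #35 pop 2: in=[-1,5] → [-1,3] (no change)
  #36 pop 5: in=[-1,6] → [0,6] (no change)
  #37 pop 1: in=[-1,6] → [-1,6] (was [-1,5]); enqueue [2,3,5]
  #38 pop 4: in=[-1,6] → [-1,6] (was [-1,5]); enqueue []
  #39 pop 2: in=[-1,6] → [-1,3] (no change)
  #40 pop 3: in=[-1,6] → [-1,6] (no change)
  #41 pop 5: in=[-1,6] → [0,6] (no change)

Fixpoint:
  val[0] = [-4,6]
  val[1] = [-1,6]
  val[2] = [-1,3]
  val[3] = [-1,6]
  val[4] = [-1,6]
  val[5] = [0,6]
  val[6] = [-1,1]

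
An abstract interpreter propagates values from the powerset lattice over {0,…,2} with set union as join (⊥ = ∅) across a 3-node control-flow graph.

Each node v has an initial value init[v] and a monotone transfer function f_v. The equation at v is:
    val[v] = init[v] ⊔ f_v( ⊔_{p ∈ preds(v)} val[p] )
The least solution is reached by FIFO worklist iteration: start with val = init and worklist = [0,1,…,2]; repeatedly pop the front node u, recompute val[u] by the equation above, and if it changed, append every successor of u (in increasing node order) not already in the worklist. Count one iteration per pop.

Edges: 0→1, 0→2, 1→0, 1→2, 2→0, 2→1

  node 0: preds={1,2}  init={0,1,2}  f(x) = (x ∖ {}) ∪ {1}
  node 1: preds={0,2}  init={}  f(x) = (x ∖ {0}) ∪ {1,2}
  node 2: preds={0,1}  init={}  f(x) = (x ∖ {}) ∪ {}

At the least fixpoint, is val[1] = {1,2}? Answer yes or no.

yes

Trace (5 dequeues):
  [1] u=0 | in {} | out {0,1,2} | ==
  [2] u=1 | in {0,1,2} | out {1,2} | prev {} | push {0}
  [3] u=2 | in {0,1,2} | out {0,1,2} | prev {} | push {1}
  [4] u=0 | in {0,1,2} | out {0,1,2} | ==
  [5] u=1 | in {0,1,2} | out {1,2} | ==

Converged values:
  [0] {0,1,2}
  [1] {1,2}
  [2] {0,1,2}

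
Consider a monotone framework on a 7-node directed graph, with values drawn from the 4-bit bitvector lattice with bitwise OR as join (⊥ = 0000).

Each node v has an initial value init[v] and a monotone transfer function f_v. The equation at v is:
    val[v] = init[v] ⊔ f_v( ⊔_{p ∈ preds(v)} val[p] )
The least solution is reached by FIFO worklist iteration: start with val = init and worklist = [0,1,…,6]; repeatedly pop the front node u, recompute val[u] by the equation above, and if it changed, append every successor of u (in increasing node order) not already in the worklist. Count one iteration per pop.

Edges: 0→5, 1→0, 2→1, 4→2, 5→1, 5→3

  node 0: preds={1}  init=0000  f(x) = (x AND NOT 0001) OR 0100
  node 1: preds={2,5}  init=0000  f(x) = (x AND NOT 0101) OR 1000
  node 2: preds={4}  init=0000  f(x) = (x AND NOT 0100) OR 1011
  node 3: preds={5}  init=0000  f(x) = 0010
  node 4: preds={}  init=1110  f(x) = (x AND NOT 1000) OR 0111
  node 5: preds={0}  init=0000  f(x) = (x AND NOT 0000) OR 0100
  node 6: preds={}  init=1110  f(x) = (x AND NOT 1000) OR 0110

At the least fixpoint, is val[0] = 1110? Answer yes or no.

yes

Worklist (18 pops):
  #1 pop 0: in=0000 → 0100 (was 0000); enqueue []
  #2 pop 1: in=0000 → 1000 (was 0000); enqueue [0]
  #3 pop 2: in=1110 → 1011 (was 0000); enqueue [1]
  #4 pop 3: in=0000 → 0010 (was 0000); enqueue []
  #5 pop 4: in=0000 → 1111 (was 1110); enqueue [2]
  #6 pop 5: in=0100 → 0100 (was 0000); enqueue [3]
  #7 pop 6: in=0000 → 1110 (no change)
  #8 pop 0: in=1000 → 1100 (was 0100); enqueue [5]
  #9 pop 1: in=1111 → 1010 (was 1000); enqueue [0]
  #10 pop 2: in=1111 → 1011 (no change)
  #11 pop 3: in=0100 → 0010 (no change)
  #12 pop 5: in=1100 → 1100 (was 0100); enqueue [1,3]
  #13 pop 0: in=1010 → 1110 (was 1100); enqueue [5]
  #14 pop 1: in=1111 → 1010 (no change)
  #15 pop 3: in=1100 → 0010 (no change)
  #16 pop 5: in=1110 → 1110 (was 1100); enqueue [1,3]
  #17 pop 1: in=1111 → 1010 (no change)
  #18 pop 3: in=1110 → 0010 (no change)

Fixpoint:
  val[0] = 1110
  val[1] = 1010
  val[2] = 1011
  val[3] = 0010
  val[4] = 1111
  val[5] = 1110
  val[6] = 1110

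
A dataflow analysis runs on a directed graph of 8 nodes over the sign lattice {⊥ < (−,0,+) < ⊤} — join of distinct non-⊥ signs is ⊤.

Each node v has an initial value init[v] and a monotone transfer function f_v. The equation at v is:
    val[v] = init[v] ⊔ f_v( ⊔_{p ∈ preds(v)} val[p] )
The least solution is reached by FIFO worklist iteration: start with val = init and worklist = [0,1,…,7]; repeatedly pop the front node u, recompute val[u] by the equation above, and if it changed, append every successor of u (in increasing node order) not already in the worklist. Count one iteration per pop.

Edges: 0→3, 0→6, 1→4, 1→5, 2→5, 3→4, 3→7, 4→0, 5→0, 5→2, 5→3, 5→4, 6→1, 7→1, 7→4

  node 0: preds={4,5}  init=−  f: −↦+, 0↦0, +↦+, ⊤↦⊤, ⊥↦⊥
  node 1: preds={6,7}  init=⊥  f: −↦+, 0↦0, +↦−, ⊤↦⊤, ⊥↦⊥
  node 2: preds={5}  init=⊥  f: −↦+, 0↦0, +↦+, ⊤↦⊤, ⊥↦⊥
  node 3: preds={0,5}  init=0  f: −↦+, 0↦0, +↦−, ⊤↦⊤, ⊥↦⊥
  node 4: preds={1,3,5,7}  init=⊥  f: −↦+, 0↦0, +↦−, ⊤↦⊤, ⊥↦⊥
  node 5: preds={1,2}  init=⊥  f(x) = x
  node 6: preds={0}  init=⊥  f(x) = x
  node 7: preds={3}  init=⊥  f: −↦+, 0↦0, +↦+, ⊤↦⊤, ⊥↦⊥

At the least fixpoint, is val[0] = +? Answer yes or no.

Iteration log — 20 steps:
  step 1. node 0  ⊔preds=⊥  new=−  stable
  step 2. node 1  ⊔preds=⊥  new=⊥  stable
  step 3. node 2  ⊔preds=⊥  new=⊥  stable
  step 4. node 3  ⊔preds=−  new=⊤  old=0  +wl: 
  step 5. node 4  ⊔preds=⊤  new=⊤  old=⊥  +wl: 0
  step 6. node 5  ⊔preds=⊥  new=⊥  stable
  step 7. node 6  ⊔preds=−  new=−  old=⊥  +wl: 1
  step 8. node 7  ⊔preds=⊤  new=⊤  old=⊥  +wl: 4
  step 9. node 0  ⊔preds=⊤  new=⊤  old=−  +wl: 3,6
  step 10. node 1  ⊔preds=⊤  new=⊤  old=⊥  +wl: 5
  step 11. node 4  ⊔preds=⊤  new=⊤  stable
  step 12. node 3  ⊔preds=⊤  new=⊤  stable
  step 13. node 6  ⊔preds=⊤  new=⊤  old=−  +wl: 1
  step 14. node 5  ⊔preds=⊤  new=⊤  old=⊥  +wl: 0,2,3,4
  step 15. node 1  ⊔preds=⊤  new=⊤  stable
  step 16. node 0  ⊔preds=⊤  new=⊤  stable
  step 17. node 2  ⊔preds=⊤  new=⊤  old=⊥  +wl: 5
  step 18. node 3  ⊔preds=⊤  new=⊤  stable
  step 19. node 4  ⊔preds=⊤  new=⊤  stable
  step 20. node 5  ⊔preds=⊤  new=⊤  stable

Least fixpoint reached:
  node 0: ⊤
  node 1: ⊤
  node 2: ⊤
  node 3: ⊤
  node 4: ⊤
  node 5: ⊤
  node 6: ⊤
  node 7: ⊤

no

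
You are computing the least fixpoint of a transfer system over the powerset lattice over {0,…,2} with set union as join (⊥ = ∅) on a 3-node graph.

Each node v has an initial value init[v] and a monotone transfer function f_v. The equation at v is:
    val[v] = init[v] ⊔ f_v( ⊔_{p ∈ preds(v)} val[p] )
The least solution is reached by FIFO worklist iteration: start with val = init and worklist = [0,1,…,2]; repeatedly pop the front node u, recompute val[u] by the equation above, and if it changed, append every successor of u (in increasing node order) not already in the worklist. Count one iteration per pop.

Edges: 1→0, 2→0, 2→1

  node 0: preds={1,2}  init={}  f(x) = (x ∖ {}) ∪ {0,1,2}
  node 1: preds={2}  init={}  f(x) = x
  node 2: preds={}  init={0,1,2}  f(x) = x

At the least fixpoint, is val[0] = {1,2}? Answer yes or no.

no

Trace (4 dequeues):
  [1] u=0 | in {0,1,2} | out {0,1,2} | prev {} | push {}
  [2] u=1 | in {0,1,2} | out {0,1,2} | prev {} | push {0}
  [3] u=2 | in {} | out {0,1,2} | ==
  [4] u=0 | in {0,1,2} | out {0,1,2} | ==

Converged values:
  [0] {0,1,2}
  [1] {0,1,2}
  [2] {0,1,2}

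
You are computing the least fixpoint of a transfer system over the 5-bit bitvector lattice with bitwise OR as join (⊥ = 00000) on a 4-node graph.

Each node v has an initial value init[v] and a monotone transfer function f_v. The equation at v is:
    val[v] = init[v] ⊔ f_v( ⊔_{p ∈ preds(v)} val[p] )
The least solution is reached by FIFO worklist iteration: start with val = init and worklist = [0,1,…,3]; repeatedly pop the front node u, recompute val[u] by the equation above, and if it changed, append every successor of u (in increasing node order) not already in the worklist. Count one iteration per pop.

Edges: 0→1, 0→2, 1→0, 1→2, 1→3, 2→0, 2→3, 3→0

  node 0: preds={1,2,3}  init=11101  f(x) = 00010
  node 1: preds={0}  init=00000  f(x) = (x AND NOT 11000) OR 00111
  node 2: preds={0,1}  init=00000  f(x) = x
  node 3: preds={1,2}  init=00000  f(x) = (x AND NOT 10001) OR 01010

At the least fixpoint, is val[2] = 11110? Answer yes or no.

Iteration log — 5 steps:
  step 1. node 0  ⊔preds=00000  new=11111  old=11101  +wl: 
  step 2. node 1  ⊔preds=11111  new=00111  old=00000  +wl: 0
  step 3. node 2  ⊔preds=11111  new=11111  old=00000  +wl: 
  step 4. node 3  ⊔preds=11111  new=01110  old=00000  +wl: 
  step 5. node 0  ⊔preds=11111  new=11111  stable

Least fixpoint reached:
  node 0: 11111
  node 1: 00111
  node 2: 11111
  node 3: 01110

no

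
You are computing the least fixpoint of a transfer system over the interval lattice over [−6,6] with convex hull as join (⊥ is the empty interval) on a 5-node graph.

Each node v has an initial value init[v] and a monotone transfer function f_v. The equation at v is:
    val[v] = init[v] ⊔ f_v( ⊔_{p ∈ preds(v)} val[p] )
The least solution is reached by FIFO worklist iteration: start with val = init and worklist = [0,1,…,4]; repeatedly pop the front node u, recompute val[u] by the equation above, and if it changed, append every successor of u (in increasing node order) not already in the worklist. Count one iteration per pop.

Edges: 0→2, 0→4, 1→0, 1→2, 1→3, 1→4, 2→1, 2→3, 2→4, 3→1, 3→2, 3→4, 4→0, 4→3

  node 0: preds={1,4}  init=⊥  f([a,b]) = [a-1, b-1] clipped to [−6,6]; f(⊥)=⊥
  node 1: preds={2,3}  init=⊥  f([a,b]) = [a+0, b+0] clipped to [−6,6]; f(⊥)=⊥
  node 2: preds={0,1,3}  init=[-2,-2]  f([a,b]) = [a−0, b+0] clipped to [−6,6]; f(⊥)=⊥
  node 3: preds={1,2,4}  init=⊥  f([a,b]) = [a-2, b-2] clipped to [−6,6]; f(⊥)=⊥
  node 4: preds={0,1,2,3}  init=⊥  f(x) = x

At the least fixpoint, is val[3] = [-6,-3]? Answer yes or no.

no

Trace (17 dequeues):
  [1] u=0 | in ⊥ | out ⊥ | ==
  [2] u=1 | in [-2,-2] | out [-2,-2] | prev ⊥ | push {0}
  [3] u=2 | in [-2,-2] | out [-2,-2] | ==
  [4] u=3 | in [-2,-2] | out [-4,-4] | prev ⊥ | push {1,2}
  [5] u=4 | in [-4,-2] | out [-4,-2] | prev ⊥ | push {3}
  [6] u=0 | in [-4,-2] | out [-5,-3] | prev ⊥ | push {4}
  [7] u=1 | in [-4,-2] | out [-4,-2] | prev [-2,-2] | push {0}
  [8] u=2 | in [-5,-2] | out [-5,-2] | prev [-2,-2] | push {1}
  [9] u=3 | in [-5,-2] | out [-6,-4] | prev [-4,-4] | push {2}
  [10] u=4 | in [-6,-2] | out [-6,-2] | prev [-4,-2] | push {3}
  [11] u=0 | in [-6,-2] | out [-6,-3] | prev [-5,-3] | push {4}
  [12] u=1 | in [-6,-2] | out [-6,-2] | prev [-4,-2] | push {0}
  [13] u=2 | in [-6,-2] | out [-6,-2] | prev [-5,-2] | push {1}
  [14] u=3 | in [-6,-2] | out [-6,-4] | ==
  [15] u=4 | in [-6,-2] | out [-6,-2] | ==
  [16] u=0 | in [-6,-2] | out [-6,-3] | ==
  [17] u=1 | in [-6,-2] | out [-6,-2] | ==

Converged values:
  [0] [-6,-3]
  [1] [-6,-2]
  [2] [-6,-2]
  [3] [-6,-4]
  [4] [-6,-2]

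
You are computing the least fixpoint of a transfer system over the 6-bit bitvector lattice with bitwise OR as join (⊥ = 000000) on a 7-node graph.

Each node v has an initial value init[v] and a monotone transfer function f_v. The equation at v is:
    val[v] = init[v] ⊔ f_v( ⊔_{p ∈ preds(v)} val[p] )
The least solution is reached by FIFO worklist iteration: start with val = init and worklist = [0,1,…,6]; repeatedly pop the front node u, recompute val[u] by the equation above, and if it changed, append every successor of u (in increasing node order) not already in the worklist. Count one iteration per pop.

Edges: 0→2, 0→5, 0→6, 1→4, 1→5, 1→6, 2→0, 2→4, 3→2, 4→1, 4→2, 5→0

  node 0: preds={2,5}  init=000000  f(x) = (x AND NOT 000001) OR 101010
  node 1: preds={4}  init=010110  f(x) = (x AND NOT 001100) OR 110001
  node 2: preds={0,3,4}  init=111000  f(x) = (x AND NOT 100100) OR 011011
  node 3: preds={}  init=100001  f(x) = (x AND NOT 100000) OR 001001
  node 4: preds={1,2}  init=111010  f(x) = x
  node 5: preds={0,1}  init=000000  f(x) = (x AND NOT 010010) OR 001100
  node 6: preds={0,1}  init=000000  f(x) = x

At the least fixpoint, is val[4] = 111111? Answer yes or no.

yes

Iteration log — 12 steps:
  step 1. node 0  ⊔preds=111000  new=111010  old=000000  +wl: 
  step 2. node 1  ⊔preds=111010  new=110111  old=010110  +wl: 
  step 3. node 2  ⊔preds=111011  new=111011  old=111000  +wl: 0
  step 4. node 3  ⊔preds=000000  new=101001  old=100001  +wl: 2
  step 5. node 4  ⊔preds=111111  new=111111  old=111010  +wl: 1
  step 6. node 5  ⊔preds=111111  new=101101  old=000000  +wl: 
  step 7. node 6  ⊔preds=111111  new=111111  old=000000  +wl: 
  step 8. node 0  ⊔preds=111111  new=111110  old=111010  +wl: 5,6
  step 9. node 2  ⊔preds=111111  new=111011  stable
  step 10. node 1  ⊔preds=111111  new=110111  stable
  step 11. node 5  ⊔preds=111111  new=101101  stable
  step 12. node 6  ⊔preds=111111  new=111111  stable

Least fixpoint reached:
  node 0: 111110
  node 1: 110111
  node 2: 111011
  node 3: 101001
  node 4: 111111
  node 5: 101101
  node 6: 111111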